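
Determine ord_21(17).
Powers of 17 mod 21: 17^1≡17, 17^2≡16, 17^3≡20, 17^4≡4, 17^5≡5, 17^6≡1. ord_21(17) = 6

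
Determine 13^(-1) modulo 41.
Since 41 is prime, by Fermat 13^(-1) ≡ 13^{39} ≡ 19 (mod 41). Verify: 13 × 19 = 247 ≡ 1 (mod 41)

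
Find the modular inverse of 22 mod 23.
Since 23 is prime, by Fermat 22^(-1) ≡ 22^{21} ≡ 22 (mod 23). Verify: 22 × 22 = 484 ≡ 1 (mod 23)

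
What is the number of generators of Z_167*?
A prime p has φ(p-1) primitive roots; here φ(166) = 82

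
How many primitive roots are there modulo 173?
There are φ(173-1) = φ(172) = 84 primitive roots modulo 173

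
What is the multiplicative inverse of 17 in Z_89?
Since 89 is prime, by Fermat 17^(-1) ≡ 17^{87} ≡ 21 (mod 89). Verify: 17 × 21 = 357 ≡ 1 (mod 89)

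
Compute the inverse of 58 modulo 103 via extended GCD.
Extended GCD: 58(16) + 103(-9) = 1. So 58^(-1) ≡ 16 mod 103. Verify: 58 × 16 = 928 ≡ 1 mod 103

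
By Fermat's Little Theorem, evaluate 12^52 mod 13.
By Fermat: 12^{12} ≡ 1 (mod 13). 52 = 4×12 + 4. So 12^{52} ≡ 12^{4} ≡ 1 (mod 13)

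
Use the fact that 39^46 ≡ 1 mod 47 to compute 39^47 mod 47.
By Fermat: 39^{46} ≡ 1 mod 47. So 39^{47} = 39^{46} · 39^{1} ≡ 39^{1} ≡ 39 mod 47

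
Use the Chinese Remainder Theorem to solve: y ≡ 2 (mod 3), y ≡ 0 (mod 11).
M = 3 × 11 = 33. M₁ = 11, y₁ ≡ 2 (mod 3). M₂ = 3, y₂ ≡ 4 (mod 11). y = 2×11×2 + 0×3×4 ≡ 11 (mod 33)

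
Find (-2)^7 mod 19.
By repeated squaring mod 19: (-2)^{1}≡17, (-2)^{2}≡4, (-2)^{4}≡16. Then (-2)^{7} = (-2)^{4+2+1} ≡ 16 × 4 × 17 ≡ 5 mod 19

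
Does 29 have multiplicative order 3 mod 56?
Powers of 29 mod 56: 29^1≡29, 29^2≡1. Already 29^2≡1, so the order is 2 < 3. No, the actual order is 2.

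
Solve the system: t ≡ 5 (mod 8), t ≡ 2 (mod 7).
M = 8 × 7 = 56. M₁ = 7, y₁ ≡ 7 (mod 8). M₂ = 8, y₂ ≡ 1 (mod 7). t = 5×7×7 + 2×8×1 ≡ 37 (mod 56)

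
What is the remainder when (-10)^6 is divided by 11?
By repeated squaring mod 11: (-10)^{1}≡1, (-10)^{2}≡1, (-10)^{4}≡1. Then (-10)^{6} = (-10)^{4+2} ≡ 1 × 1 ≡ 1 mod 11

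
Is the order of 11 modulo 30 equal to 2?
Powers of 11 mod 30: 11^1≡11, 11^2≡1. First k with 11^k≡1 is k=2. Yes, ord_30(11) = 2.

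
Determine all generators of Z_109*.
There are φ(108) = 36 primitive roots mod 109: {6, 10, 11, 13, 14, 18, 24, 30, 37, 39, 40, 42, 44, 47, 50, 51, 52, 53, 56, 57, 58, 59, 62, 65, 67, 69, 70, 72, 79, 85, 91, 95, 96, 98, 99, 103}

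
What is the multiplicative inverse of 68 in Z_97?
Since 97 is prime, by Fermat 68^(-1) ≡ 68^{95} ≡ 10 mod 97. Verify: 68 × 10 = 680 ≡ 1 mod 97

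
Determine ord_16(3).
Powers of 3 mod 16: 3^1≡3, 3^2≡9, 3^3≡11, 3^4≡1. ord_16(3) = 4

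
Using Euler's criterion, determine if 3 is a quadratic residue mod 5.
By Euler's criterion: 3^{2} ≡ 4 (mod 5). Since this equals -1 (≡ 4), 3 is not a QR.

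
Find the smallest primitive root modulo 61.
g = 2. For each prime q|60: 2^{30}≡60, 2^{20}≡47, 2^{12}≡9, none ≡ 1, so ord_61(2) = 60 and 2 is a primitive root.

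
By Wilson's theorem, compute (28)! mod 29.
By Wilson's theorem, (28)! ≡ -1 ≡ 28 mod 29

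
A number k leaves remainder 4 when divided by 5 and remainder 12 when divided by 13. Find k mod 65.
M = 5 × 13 = 65. M₁ = 13, y₁ ≡ 2 mod 5. M₂ = 5, y₂ ≡ 8 mod 13. k = 4×13×2 + 12×5×8 ≡ 64 mod 65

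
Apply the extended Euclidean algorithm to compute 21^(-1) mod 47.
Extended GCD: 21(9) + 47(-4) = 1. So 21^(-1) ≡ 9 mod 47. Verify: 21 × 9 = 189 ≡ 1 mod 47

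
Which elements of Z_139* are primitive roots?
There are φ(138) = 44 primitive roots mod 139: {2, 3, 12, 15, 17, 18, 19, 21, 22, 26, 32, 40, 50, 53, 56, 58, 61, 68, 70, 72, 73, 85, 88, 90, 92, 93, 98, 101, 102, 104, 108, 109, 110, 111, 114, 115, 119, 123, 126, 128, 130, 132, 134, 135}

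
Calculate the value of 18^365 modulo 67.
Using Fermat: 18^{66} ≡ 1 mod 67. 365 ≡ 35 mod 66. So 18^{365} ≡ 18^{35} ≡ 11 mod 67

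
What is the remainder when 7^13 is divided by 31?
By repeated squaring (mod 31): 7^{1}≡7, 7^{2}≡18, 7^{4}≡14, 7^{8}≡10. Then 7^{13} = 7^{8+4+1} ≡ 10 × 14 × 7 ≡ 19 (mod 31)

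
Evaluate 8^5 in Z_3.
Using Fermat: 8^{2} ≡ 1 mod 3. 5 ≡ 1 mod 2. So 8^{5} ≡ 8^{1} ≡ 2 mod 3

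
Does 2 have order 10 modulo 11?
ord_11(2) divides 10. For each prime q|10: 2^{5}≡10, 2^{2}≡4, none ≡ 1. So 2 has order 10 and is a primitive root mod 11.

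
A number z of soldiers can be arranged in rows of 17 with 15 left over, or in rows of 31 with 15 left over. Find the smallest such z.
M = 17 × 31 = 527. M₁ = 31, y₁ ≡ 11 mod 17. M₂ = 17, y₂ ≡ 11 mod 31. z = 15×31×11 + 15×17×11 ≡ 15 mod 527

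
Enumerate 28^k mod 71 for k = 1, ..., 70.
28^1, 28^2, ..., 28^{70} mod 71: [28, 3, 13, 9, 39, 27, 46, 10, 67, 30, 59, 19, 35, 57, 34, 29, 31, 16, 22, 48, 66, 2, 56, 6, 26, 18, 7, 54, 21, 20, 63, 60, 47, 38, 70, 43, 68, 58, 62, 32, 44, 25, 61, 4, 41, 12, 52, 36, 14, 37, 42, 40, 55, 49, 23, 5, 69, 15, 65, 45, 53, 64, 17, 50, 51, 8, 11, 24, 33, 1]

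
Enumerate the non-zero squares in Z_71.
Quadratic residues modulo 71: {1, 2, 3, 4, 5, 6, 8, 9, 10, 12, 15, 16, 18, 19, 20, 24, 25, 27, 29, 30, 32, 36, 37, 38, 40, 43, 45, 48, 49, 50, 54, 57, 58, 60, 64}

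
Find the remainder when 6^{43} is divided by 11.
By Fermat: 6^{10} ≡ 1 (mod 11). 43 = 4×10 + 3. So 6^{43} ≡ 6^{3} ≡ 7 (mod 11)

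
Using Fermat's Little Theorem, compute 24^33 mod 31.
By Fermat: 24^{30} ≡ 1 (mod 31). So 24^{33} = 24^{30} · 24^{3} ≡ 24^{3} ≡ 29 (mod 31)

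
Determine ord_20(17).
Powers of 17 mod 20: 17^1≡17, 17^2≡9, 17^3≡13, 17^4≡1. ord_20(17) = 4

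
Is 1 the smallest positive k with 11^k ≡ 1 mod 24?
Powers of 11 mod 24: 11^1≡11, 11^2≡1. 11^1≡11≢1, so ord ≠ 1. No, the actual order is 2.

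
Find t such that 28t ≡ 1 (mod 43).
Since 43 is prime, by Fermat 28^(-1) ≡ 28^{41} ≡ 20 (mod 43). Verify: 28 × 20 = 560 ≡ 1 (mod 43)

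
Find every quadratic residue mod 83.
Squares in Z_83*: {1, 3, 4, 7, 9, 10, 11, 12, 16, 17, 21, 23, 25, 26, 27, 28, 29, 30, 31, 33, 36, 37, 38, 40, 41, 44, 48, 49, 51, 59, 61, 63, 64, 65, 68, 69, 70, 75, 77, 78, 81}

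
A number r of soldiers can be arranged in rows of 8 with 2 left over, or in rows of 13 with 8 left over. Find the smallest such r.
M = 8 × 13 = 104. M₁ = 13, y₁ ≡ 5 mod 8. M₂ = 8, y₂ ≡ 5 mod 13. r = 2×13×5 + 8×8×5 ≡ 34 mod 104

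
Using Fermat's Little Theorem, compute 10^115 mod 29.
By Fermat: 10^{28} ≡ 1 (mod 29). 115 = 4×28 + 3. So 10^{115} ≡ 10^{3} ≡ 14 (mod 29)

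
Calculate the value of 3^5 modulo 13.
By repeated squaring mod 13: 3^{1}≡3, 3^{2}≡9, 3^{4}≡3. Then 3^{5} = 3^{4+1} ≡ 3 × 3 ≡ 9 mod 13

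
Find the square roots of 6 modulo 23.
The square roots of 6 mod 23 are 12 and 11. Verify: 12² = 144 ≡ 6 mod 23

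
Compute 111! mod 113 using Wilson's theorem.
(112)! = (111)! × (112) ≡ -1 mod 113. So (111)! ≡ -1 × (112)^(-1) ≡ (-1)×(-1) = 1 mod 113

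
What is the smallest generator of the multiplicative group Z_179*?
g = 2. Powers: [2, 4, 8, 16, 32, 64, ...] generates all 178 non-zero residues.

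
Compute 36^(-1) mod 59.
Since 59 is prime, by Fermat 36^(-1) ≡ 36^{57} ≡ 41 mod 59. Verify: 36 × 41 = 1476 ≡ 1 mod 59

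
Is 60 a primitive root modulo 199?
60^{22} ≡ 1 mod 199 and 22 < 198, so ord_199(60) = 22 ≠ 198 and 60 is not a primitive root.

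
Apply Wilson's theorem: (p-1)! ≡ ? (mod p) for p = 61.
By Wilson's theorem, (60)! ≡ -1 ≡ 60 (mod 61)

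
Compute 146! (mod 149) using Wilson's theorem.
(148)! = (146)! × (147) × (148) ≡ -1 (mod 149). So (146)! ≡ -1 × [(148)(147)]^(-1) ≡ 74 (mod 149)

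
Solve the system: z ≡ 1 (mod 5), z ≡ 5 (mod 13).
M = 5 × 13 = 65. M₁ = 13, y₁ ≡ 2 (mod 5). M₂ = 5, y₂ ≡ 8 (mod 13). z = 1×13×2 + 5×5×8 ≡ 31 (mod 65)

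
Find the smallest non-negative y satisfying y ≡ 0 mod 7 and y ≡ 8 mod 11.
M = 7 × 11 = 77. M₁ = 11, y₁ ≡ 2 mod 7. M₂ = 7, y₂ ≡ 8 mod 11. y = 0×11×2 + 8×7×8 ≡ 63 mod 77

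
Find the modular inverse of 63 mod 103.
Since 103 is prime, by Fermat 63^(-1) ≡ 63^{101} ≡ 18 mod 103. Verify: 63 × 18 = 1134 ≡ 1 mod 103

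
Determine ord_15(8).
Powers of 8 mod 15: 8^1≡8, 8^2≡4, 8^3≡2, 8^4≡1. So the order of 8 is 4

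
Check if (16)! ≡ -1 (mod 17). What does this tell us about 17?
(16)! mod 17 = 16. Since this equals -1 (mod 17), Wilson confirms 17 is prime.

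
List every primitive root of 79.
There are φ(78) = 24 primitive roots mod 79: {3, 6, 7, 28, 29, 30, 34, 35, 37, 39, 43, 47, 48, 53, 54, 59, 60, 63, 66, 68, 70, 74, 75, 77}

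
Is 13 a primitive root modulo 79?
13^{39} ≡ 1 (mod 79) and 39 < 78, so ord_79(13) = 39 ≠ 78 and 13 is not a primitive root.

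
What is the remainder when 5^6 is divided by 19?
By repeated squaring (mod 19): 5^{1}≡5, 5^{2}≡6, 5^{4}≡17. Then 5^{6} = 5^{4+2} ≡ 17 × 6 ≡ 7 (mod 19)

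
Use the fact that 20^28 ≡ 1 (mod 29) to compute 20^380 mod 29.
By Fermat: 20^{28} ≡ 1 (mod 29). 380 ≡ 16 (mod 28). So 20^{380} ≡ 20^{16} ≡ 23 (mod 29)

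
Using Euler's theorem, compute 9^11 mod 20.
By Euler: 9^{8} ≡ 1 mod 20 since gcd(9, 20) = 1. 11 = 1×8 + 3. So 9^{11} ≡ 9^{3} ≡ 9 mod 20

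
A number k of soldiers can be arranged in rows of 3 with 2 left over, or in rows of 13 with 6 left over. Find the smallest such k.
M = 3 × 13 = 39. M₁ = 13, y₁ ≡ 1 (mod 3). M₂ = 3, y₂ ≡ 9 (mod 13). k = 2×13×1 + 6×3×9 ≡ 32 (mod 39)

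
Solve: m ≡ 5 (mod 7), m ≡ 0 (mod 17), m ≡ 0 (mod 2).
M = 7 × 17 × 2 = 238. M₁ = 34, y₁ ≡ 6 (mod 7). M₂ = 14, y₂ ≡ 11 (mod 17). M₃ = 119, y₃ ≡ 1 (mod 2). m = 5×34×6 + 0×14×11 + 0×119×1 ≡ 68 (mod 238)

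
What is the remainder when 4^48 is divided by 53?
By repeated squaring mod 53: 4^{1}≡4, 4^{2}≡16, 4^{4}≡44, 4^{8}≡28, 4^{16}≡42, 4^{32}≡15. Then 4^{48} = 4^{32+16} ≡ 15 × 42 ≡ 47 mod 53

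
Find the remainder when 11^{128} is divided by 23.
By Fermat: 11^{22} ≡ 1 (mod 23). 128 = 5×22 + 18. So 11^{128} ≡ 11^{18} ≡ 16 (mod 23)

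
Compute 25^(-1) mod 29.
Since 29 is prime, by Fermat 25^(-1) ≡ 25^{27} ≡ 7 mod 29. Verify: 25 × 7 = 175 ≡ 1 mod 29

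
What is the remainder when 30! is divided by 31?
By Wilson's theorem, (30)! ≡ -1 ≡ 30 (mod 31)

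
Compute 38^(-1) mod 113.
Since 113 is prime, by Fermat 38^(-1) ≡ 38^{111} ≡ 3 mod 113. Verify: 38 × 3 = 114 ≡ 1 mod 113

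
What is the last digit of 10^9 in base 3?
Using Fermat: 10^{2} ≡ 1 (mod 3). 9 ≡ 1 (mod 2). So 10^{9} ≡ 10^{1} ≡ 1 (mod 3)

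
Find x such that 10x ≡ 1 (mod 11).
Since 11 is prime, by Fermat 10^(-1) ≡ 10^{9} ≡ 10 (mod 11). Verify: 10 × 10 = 100 ≡ 1 (mod 11)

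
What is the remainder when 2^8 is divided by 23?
By repeated squaring mod 23: 2^{1}≡2, 2^{2}≡4, 2^{4}≡16, 2^{8}≡3. So 2^{8} ≡ 3 mod 23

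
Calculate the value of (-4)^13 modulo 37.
By repeated squaring mod 37: (-4)^{1}≡33, (-4)^{2}≡16, (-4)^{4}≡34, (-4)^{8}≡9. Then (-4)^{13} = (-4)^{8+4+1} ≡ 9 × 34 × 33 ≡ 34 mod 37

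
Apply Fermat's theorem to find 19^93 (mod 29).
By Fermat: 19^{28} ≡ 1 (mod 29). 93 = 3×28 + 9. So 19^{93} ≡ 19^{9} ≡ 11 (mod 29)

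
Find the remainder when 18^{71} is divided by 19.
By Fermat: 18^{18} ≡ 1 mod 19. 71 = 3×18 + 17. So 18^{71} ≡ 18^{17} ≡ 18 mod 19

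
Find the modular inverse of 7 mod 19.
Since 19 is prime, by Fermat 7^(-1) ≡ 7^{17} ≡ 11 (mod 19). Verify: 7 × 11 = 77 ≡ 1 (mod 19)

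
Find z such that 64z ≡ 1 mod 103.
Since 103 is prime, by Fermat 64^(-1) ≡ 64^{101} ≡ 66 mod 103. Verify: 64 × 66 = 4224 ≡ 1 mod 103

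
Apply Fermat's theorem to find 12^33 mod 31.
By Fermat: 12^{30} ≡ 1 mod 31. So 12^{33} = 12^{30} · 12^{3} ≡ 12^{3} ≡ 23 mod 31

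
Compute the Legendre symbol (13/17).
(13/17) = 13^{8} mod 17 = 1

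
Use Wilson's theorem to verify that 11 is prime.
(10)! mod 11 = 10. Since this equals -1 mod 11, Wilson confirms 11 is prime.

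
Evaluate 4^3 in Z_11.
4^{3} = 64 ≡ 9 (mod 11)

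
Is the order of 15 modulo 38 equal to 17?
Powers of 15 mod 38: 15^1≡15, 15^2≡35, 15^3≡31, 15^4≡9, 15^5≡21, 15^6≡11, 15^7≡13, 15^8≡5, 15^9≡37, 15^10≡23, 15^11≡3, 15^12≡7, 15^13≡29, 15^14≡17, 15^15≡27, 15^16≡25, 15^17≡33, 15^18≡1. 15^17≡33≢1, so ord ≠ 17. No, the actual order is 18.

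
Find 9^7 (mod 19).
By repeated squaring (mod 19): 9^{1}≡9, 9^{2}≡5, 9^{4}≡6. Then 9^{7} = 9^{4+2+1} ≡ 6 × 5 × 9 ≡ 4 (mod 19)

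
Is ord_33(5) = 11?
Powers of 5 mod 33: 5^1≡5, 5^2≡25, 5^3≡26, 5^4≡31, 5^5≡23, 5^6≡16, 5^7≡14, 5^8≡4, 5^9≡20, 5^10≡1. Already 5^10≡1, so the order is 10 < 11. No, the actual order is 10.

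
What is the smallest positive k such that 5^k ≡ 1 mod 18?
Powers of 5 mod 18: 5^1≡5, 5^2≡7, 5^3≡17, 5^4≡13, 5^5≡11, 5^6≡1. So the order of 5 is 6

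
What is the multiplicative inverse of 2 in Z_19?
Since 19 is prime, by Fermat 2^(-1) ≡ 2^{17} ≡ 10 mod 19. Verify: 2 × 10 = 20 ≡ 1 mod 19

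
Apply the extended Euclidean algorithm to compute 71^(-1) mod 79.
Extended GCD: 71(-10) + 79(9) = 1. So 71^(-1) ≡ -10 ≡ 69 (mod 79). Verify: 71 × 69 = 4899 ≡ 1 (mod 79)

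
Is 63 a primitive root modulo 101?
ord_101(63) divides 100. For each prime q|100: 63^{50}≡100, 63^{20}≡36, none ≡ 1. So 63 has order 100 and is a primitive root mod 101.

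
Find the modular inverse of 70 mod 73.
Since 73 is prime, by Fermat 70^(-1) ≡ 70^{71} ≡ 24 (mod 73). Verify: 70 × 24 = 1680 ≡ 1 (mod 73)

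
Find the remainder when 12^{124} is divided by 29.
By Fermat: 12^{28} ≡ 1 mod 29. 124 = 4×28 + 12. So 12^{124} ≡ 12^{12} ≡ 1 mod 29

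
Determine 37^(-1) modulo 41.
Since 41 is prime, by Fermat 37^(-1) ≡ 37^{39} ≡ 10 mod 41. Verify: 37 × 10 = 370 ≡ 1 mod 41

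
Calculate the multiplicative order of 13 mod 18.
Powers of 13 mod 18: 13^1≡13, 13^2≡7, 13^3≡1. So the order of 13 is 3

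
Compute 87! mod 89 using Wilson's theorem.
(88)! = (87)! × (88) ≡ -1 mod 89. So (87)! ≡ -1 × (88)^(-1) ≡ (-1)×(-1) = 1 mod 89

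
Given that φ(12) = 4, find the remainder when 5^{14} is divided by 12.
By Euler: 5^{4} ≡ 1 (mod 12) since gcd(5, 12) = 1. 14 = 3×4 + 2. So 5^{14} ≡ 5^{2} ≡ 1 (mod 12)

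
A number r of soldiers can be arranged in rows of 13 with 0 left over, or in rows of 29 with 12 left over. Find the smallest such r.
M = 13 × 29 = 377. M₁ = 29, y₁ ≡ 9 (mod 13). M₂ = 13, y₂ ≡ 9 (mod 29). r = 0×29×9 + 12×13×9 ≡ 273 (mod 377)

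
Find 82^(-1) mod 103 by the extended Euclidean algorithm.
Extended GCD: 82(49) + 103(-39) = 1. So 82^(-1) ≡ 49 mod 103. Verify: 82 × 49 = 4018 ≡ 1 mod 103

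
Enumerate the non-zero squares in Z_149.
Squares in Z_149*: {1, 4, 5, 6, 7, 9, 16, 17, 19, 20, 22, 24, 25, 26, 28, 29, 30, 31, 33, 35, 36, 37, 39, 42, 45, 46, 47, 49, 53, 54, 61, 63, 64, 67, 68, 69, 73, 76, 80, 81, 82, 85, 86, 88, 95, 96, 100, 102, 103, 104, 107, 110, 112, 113, 114, 116, 118, 119, 120, 121, 123, 124, 125, 127, 129, 130, 132, 133, 140, 142, 143, 144, 145, 148}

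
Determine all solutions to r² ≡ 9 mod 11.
The square roots of 9 mod 11 are 3 and 8. Verify: 3² = 9 ≡ 9 mod 11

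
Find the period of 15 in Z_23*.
Powers of 15 mod 23: 15^1≡15, 15^2≡18, 15^3≡17, 15^4≡2, 15^5≡7, 15^6≡13, 15^7≡11, 15^8≡4, 15^9≡14, 15^10≡3, 15^11≡22, 15^12≡8, 15^13≡5, 15^14≡6, 15^15≡21, 15^16≡16, 15^17≡10, 15^18≡12, 15^19≡19, 15^20≡9, 15^21≡20, 15^22≡1. ord_23(15) = 22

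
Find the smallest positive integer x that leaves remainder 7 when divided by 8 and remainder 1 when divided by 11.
M = 8 × 11 = 88. M₁ = 11, y₁ ≡ 3 mod 8. M₂ = 8, y₂ ≡ 7 mod 11. x = 7×11×3 + 1×8×7 ≡ 23 mod 88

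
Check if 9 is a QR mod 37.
By Euler's criterion: 9^{18} ≡ 1 (mod 37). Since this equals 1, 9 is a QR.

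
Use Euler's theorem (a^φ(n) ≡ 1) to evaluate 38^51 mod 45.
By Euler: 38^{24} ≡ 1 (mod 45) since gcd(38, 45) = 1. 51 = 2×24 + 3. So 38^{51} ≡ 38^{3} ≡ 17 (mod 45)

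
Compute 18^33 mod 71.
By repeated squaring mod 71: 18^{1}≡18, 18^{2}≡40, 18^{4}≡38, 18^{8}≡24, 18^{16}≡8, 18^{32}≡64. Then 18^{33} = 18^{32+1} ≡ 64 × 18 ≡ 16 mod 71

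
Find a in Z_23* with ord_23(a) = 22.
5 has order 22 mod 23 since 5^{22} ≡ 1 (mod 23) and no smaller power works.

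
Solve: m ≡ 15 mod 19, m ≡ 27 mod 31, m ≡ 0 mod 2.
M = 19 × 31 × 2 = 1178. M₁ = 62, y₁ ≡ 4 mod 19. M₂ = 38, y₂ ≡ 9 mod 31. M₃ = 589, y₃ ≡ 1 mod 2. m = 15×62×4 + 27×38×9 + 0×589×1 ≡ 1174 mod 1178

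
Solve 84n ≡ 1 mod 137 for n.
Since 137 is prime, by Fermat 84^(-1) ≡ 84^{135} ≡ 31 mod 137. Verify: 84 × 31 = 2604 ≡ 1 mod 137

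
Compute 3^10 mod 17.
By repeated squaring mod 17: 3^{1}≡3, 3^{2}≡9, 3^{4}≡13, 3^{8}≡16. Then 3^{10} = 3^{8+2} ≡ 16 × 9 ≡ 8 mod 17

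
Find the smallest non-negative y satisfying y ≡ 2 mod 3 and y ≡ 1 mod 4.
M = 3 × 4 = 12. M₁ = 4, y₁ ≡ 1 mod 3. M₂ = 3, y₂ ≡ 3 mod 4. y = 2×4×1 + 1×3×3 ≡ 5 mod 12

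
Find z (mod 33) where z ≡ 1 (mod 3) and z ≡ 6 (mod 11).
M = 3 × 11 = 33. M₁ = 11, y₁ ≡ 2 (mod 3). M₂ = 3, y₂ ≡ 4 (mod 11). z = 1×11×2 + 6×3×4 ≡ 28 (mod 33)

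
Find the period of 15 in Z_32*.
Powers of 15 mod 32: 15^1≡15, 15^2≡1. Order = 2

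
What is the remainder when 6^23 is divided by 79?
By repeated squaring (mod 79): 6^{1}≡6, 6^{2}≡36, 6^{4}≡32, 6^{8}≡76, 6^{16}≡9. Then 6^{23} = 6^{16+4+2+1} ≡ 9 × 32 × 36 × 6 ≡ 35 (mod 79)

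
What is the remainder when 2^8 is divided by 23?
By repeated squaring (mod 23): 2^{1}≡2, 2^{2}≡4, 2^{4}≡16, 2^{8}≡3. So 2^{8} ≡ 3 (mod 23)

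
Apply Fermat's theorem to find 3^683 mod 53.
By Fermat: 3^{52} ≡ 1 mod 53. 683 ≡ 7 mod 52. So 3^{683} ≡ 3^{7} ≡ 14 mod 53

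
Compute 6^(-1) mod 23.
Since 23 is prime, by Fermat 6^(-1) ≡ 6^{21} ≡ 4 mod 23. Verify: 6 × 4 = 24 ≡ 1 mod 23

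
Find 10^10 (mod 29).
By repeated squaring (mod 29): 10^{1}≡10, 10^{2}≡13, 10^{4}≡24, 10^{8}≡25. Then 10^{10} = 10^{8+2} ≡ 25 × 13 ≡ 6 (mod 29)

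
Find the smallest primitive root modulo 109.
g = 6. For each prime q|108: 6^{54}≡108, 6^{36}≡63, none ≡ 1, so ord_109(6) = 108 and 6 is a primitive root.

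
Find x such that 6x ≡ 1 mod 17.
Since 17 is prime, by Fermat 6^(-1) ≡ 6^{15} ≡ 3 mod 17. Verify: 6 × 3 = 18 ≡ 1 mod 17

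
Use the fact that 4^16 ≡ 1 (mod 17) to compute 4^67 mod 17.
By Fermat: 4^{16} ≡ 1 (mod 17). 67 = 4×16 + 3. So 4^{67} ≡ 4^{3} ≡ 13 (mod 17)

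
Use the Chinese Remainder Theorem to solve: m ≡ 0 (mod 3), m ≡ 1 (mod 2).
M = 3 × 2 = 6. M₁ = 2, y₁ ≡ 2 (mod 3). M₂ = 3, y₂ ≡ 1 (mod 2). m = 0×2×2 + 1×3×1 ≡ 3 (mod 6)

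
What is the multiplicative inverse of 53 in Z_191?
Since 191 is prime, by Fermat 53^(-1) ≡ 53^{189} ≡ 173 (mod 191). Verify: 53 × 173 = 9169 ≡ 1 (mod 191)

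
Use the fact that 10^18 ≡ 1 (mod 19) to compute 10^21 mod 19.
By Fermat: 10^{18} ≡ 1 (mod 19). So 10^{21} = 10^{18} · 10^{3} ≡ 10^{3} ≡ 12 (mod 19)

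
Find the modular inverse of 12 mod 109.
Since 109 is prime, by Fermat 12^(-1) ≡ 12^{107} ≡ 100 (mod 109). Verify: 12 × 100 = 1200 ≡ 1 (mod 109)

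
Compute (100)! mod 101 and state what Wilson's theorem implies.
(100)! mod 101 = 100. Since this equals -1 (mod 101), Wilson confirms 101 is prime.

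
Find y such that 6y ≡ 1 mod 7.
Since 7 is prime, by Fermat 6^(-1) ≡ 6^{5} ≡ 6 mod 7. Verify: 6 × 6 = 36 ≡ 1 mod 7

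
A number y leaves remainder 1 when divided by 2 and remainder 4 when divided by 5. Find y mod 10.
M = 2 × 5 = 10. M₁ = 5, y₁ ≡ 1 mod 2. M₂ = 2, y₂ ≡ 3 mod 5. y = 1×5×1 + 4×2×3 ≡ 9 mod 10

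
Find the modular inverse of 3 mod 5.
Since 5 is prime, by Fermat 3^(-1) ≡ 3^{3} ≡ 2 mod 5. Verify: 3 × 2 = 6 ≡ 1 mod 5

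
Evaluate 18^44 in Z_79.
By repeated squaring mod 79: 18^{1}≡18, 18^{2}≡8, 18^{4}≡64, 18^{8}≡67, 18^{16}≡65, 18^{32}≡38. Then 18^{44} = 18^{32+8+4} ≡ 38 × 67 × 64 ≡ 46 mod 79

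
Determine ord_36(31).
Powers of 31 mod 36: 31^1≡31, 31^2≡25, 31^3≡19, 31^4≡13, 31^5≡7, 31^6≡1. So the order of 31 is 6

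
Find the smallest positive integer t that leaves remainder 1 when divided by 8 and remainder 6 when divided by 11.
M = 8 × 11 = 88. M₁ = 11, y₁ ≡ 3 (mod 8). M₂ = 8, y₂ ≡ 7 (mod 11). t = 1×11×3 + 6×8×7 ≡ 17 (mod 88)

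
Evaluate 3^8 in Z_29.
By repeated squaring (mod 29): 3^{1}≡3, 3^{2}≡9, 3^{4}≡23, 3^{8}≡7. So 3^{8} ≡ 7 (mod 29)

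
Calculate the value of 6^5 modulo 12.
By repeated squaring (mod 12): 6^{1}≡6, 6^{2}≡0, 6^{4}≡0. Then 6^{5} = 6^{4+1} ≡ 0 × 6 ≡ 0 (mod 12)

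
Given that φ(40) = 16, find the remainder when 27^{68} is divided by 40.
By Euler: 27^{16} ≡ 1 (mod 40) since gcd(27, 40) = 1. 68 = 4×16 + 4. So 27^{68} ≡ 27^{4} ≡ 1 (mod 40)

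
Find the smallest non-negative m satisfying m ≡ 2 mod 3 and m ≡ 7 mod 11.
M = 3 × 11 = 33. M₁ = 11, y₁ ≡ 2 mod 3. M₂ = 3, y₂ ≡ 4 mod 11. m = 2×11×2 + 7×3×4 ≡ 29 mod 33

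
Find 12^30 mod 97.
By repeated squaring mod 97: 12^{1}≡12, 12^{2}≡47, 12^{4}≡75, 12^{8}≡96, 12^{16}≡1. Then 12^{30} = 12^{16+8+4+2} ≡ 1 × 96 × 75 × 47 ≡ 64 mod 97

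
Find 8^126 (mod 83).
Using Fermat: 8^{82} ≡ 1 (mod 83). 126 ≡ 44 (mod 82). So 8^{126} ≡ 8^{44} ≡ 69 (mod 83)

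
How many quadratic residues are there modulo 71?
For prime 71, there are (p-1)/2 = (71-1)/2 = 35 quadratic residues (excluding 0).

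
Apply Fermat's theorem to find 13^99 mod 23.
By Fermat: 13^{22} ≡ 1 mod 23. 99 = 4×22 + 11. So 13^{99} ≡ 13^{11} ≡ 1 mod 23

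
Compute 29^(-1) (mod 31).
Since 31 is prime, by Fermat 29^(-1) ≡ 29^{29} ≡ 15 (mod 31). Verify: 29 × 15 = 435 ≡ 1 (mod 31)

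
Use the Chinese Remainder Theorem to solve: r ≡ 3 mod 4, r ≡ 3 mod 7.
M = 4 × 7 = 28. M₁ = 7, y₁ ≡ 3 mod 4. M₂ = 4, y₂ ≡ 2 mod 7. r = 3×7×3 + 3×4×2 ≡ 3 mod 28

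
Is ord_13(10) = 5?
Powers of 10 mod 13: 10^1≡10, 10^2≡9, 10^3≡12, 10^4≡3, 10^5≡4, 10^6≡1. 10^5≡4≢1, so ord ≠ 5. No, the actual order is 6.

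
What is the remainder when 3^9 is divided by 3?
By repeated squaring (mod 3): 3^{1}≡0, 3^{2}≡0, 3^{4}≡0, 3^{8}≡0. Then 3^{9} = 3^{8+1} ≡ 0 × 0 ≡ 0 (mod 3)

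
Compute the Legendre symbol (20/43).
(20/43) = 20^{21} mod 43 = -1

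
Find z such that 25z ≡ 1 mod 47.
Since 47 is prime, by Fermat 25^(-1) ≡ 25^{45} ≡ 32 mod 47. Verify: 25 × 32 = 800 ≡ 1 mod 47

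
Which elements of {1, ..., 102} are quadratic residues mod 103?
Squares in Z_103*: {1, 2, 4, 7, 8, 9, 13, 14, 15, 16, 17, 18, 19, 23, 25, 26, 28, 29, 30, 32, 33, 34, 36, 38, 41, 46, 49, 50, 52, 55, 56, 58, 59, 60, 61, 63, 64, 66, 68, 72, 76, 79, 81, 82, 83, 91, 92, 93, 97, 98, 100}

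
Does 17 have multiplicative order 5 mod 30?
Powers of 17 mod 30: 17^1≡17, 17^2≡19, 17^3≡23, 17^4≡1. Already 17^4≡1, so the order is 4 < 5. No, the actual order is 4.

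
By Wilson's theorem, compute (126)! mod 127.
By Wilson's theorem, (126)! ≡ -1 ≡ 126 mod 127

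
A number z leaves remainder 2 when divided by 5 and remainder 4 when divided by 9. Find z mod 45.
M = 5 × 9 = 45. M₁ = 9, y₁ ≡ 4 mod 5. M₂ = 5, y₂ ≡ 2 mod 9. z = 2×9×4 + 4×5×2 ≡ 22 mod 45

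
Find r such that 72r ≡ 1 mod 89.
Since 89 is prime, by Fermat 72^(-1) ≡ 72^{87} ≡ 68 mod 89. Verify: 72 × 68 = 4896 ≡ 1 mod 89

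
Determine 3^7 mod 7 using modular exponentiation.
Using Fermat: 3^{6} ≡ 1 mod 7. 7 ≡ 1 mod 6. So 3^{7} ≡ 3^{1} ≡ 3 mod 7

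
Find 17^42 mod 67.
By repeated squaring mod 67: 17^{1}≡17, 17^{2}≡21, 17^{4}≡39, 17^{8}≡47, 17^{16}≡65, 17^{32}≡4. Then 17^{42} = 17^{32+8+2} ≡ 4 × 47 × 21 ≡ 62 mod 67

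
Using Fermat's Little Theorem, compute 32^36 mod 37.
By Fermat's Little Theorem, 32^{36} ≡ 1 mod 37 since 37 is prime and gcd(32, 37) = 1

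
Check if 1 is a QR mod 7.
By Euler's criterion: 1^{3} ≡ 1 (mod 7). Since this equals 1, 1 is a QR.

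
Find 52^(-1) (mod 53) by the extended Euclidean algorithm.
Extended GCD: 52(-1) + 53(1) = 1. So 52^(-1) ≡ -1 ≡ 52 (mod 53). Verify: 52 × 52 = 2704 ≡ 1 (mod 53)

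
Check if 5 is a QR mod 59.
By Euler's criterion: 5^{29} ≡ 1 mod 59. Since this equals 1, 5 is a QR.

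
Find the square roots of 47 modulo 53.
The square roots of 47 mod 53 are 10 and 43. Verify: 10² = 100 ≡ 47 mod 53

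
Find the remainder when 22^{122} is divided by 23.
By Fermat: 22^{22} ≡ 1 mod 23. 122 = 5×22 + 12. So 22^{122} ≡ 22^{12} ≡ 1 mod 23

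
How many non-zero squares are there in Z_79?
For prime 79, there are (p-1)/2 = (79-1)/2 = 39 quadratic residues (excluding 0).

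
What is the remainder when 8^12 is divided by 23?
By repeated squaring (mod 23): 8^{1}≡8, 8^{2}≡18, 8^{4}≡2, 8^{8}≡4. Then 8^{12} = 8^{8+4} ≡ 4 × 2 ≡ 8 (mod 23)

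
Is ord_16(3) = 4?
Powers of 3 mod 16: 3^1≡3, 3^2≡9, 3^3≡11, 3^4≡1. First k with 3^k≡1 is k=4. Yes, ord_16(3) = 4.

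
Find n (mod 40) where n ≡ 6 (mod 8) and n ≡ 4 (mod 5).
M = 8 × 5 = 40. M₁ = 5, y₁ ≡ 5 (mod 8). M₂ = 8, y₂ ≡ 2 (mod 5). n = 6×5×5 + 4×8×2 ≡ 14 (mod 40)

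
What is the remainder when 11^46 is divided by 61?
By repeated squaring mod 61: 11^{1}≡11, 11^{2}≡60, 11^{4}≡1, 11^{8}≡1, 11^{16}≡1, 11^{32}≡1. Then 11^{46} = 11^{32+8+4+2} ≡ 1 × 1 × 1 × 60 ≡ 60 mod 61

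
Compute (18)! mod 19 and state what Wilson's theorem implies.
(18)! mod 19 = 18. Since this equals -1 (mod 19), Wilson confirms 19 is prime.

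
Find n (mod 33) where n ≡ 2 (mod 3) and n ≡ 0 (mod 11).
M = 3 × 11 = 33. M₁ = 11, y₁ ≡ 2 (mod 3). M₂ = 3, y₂ ≡ 4 (mod 11). n = 2×11×2 + 0×3×4 ≡ 11 (mod 33)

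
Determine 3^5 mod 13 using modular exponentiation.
By repeated squaring (mod 13): 3^{1}≡3, 3^{2}≡9, 3^{4}≡3. Then 3^{5} = 3^{4+1} ≡ 3 × 3 ≡ 9 (mod 13)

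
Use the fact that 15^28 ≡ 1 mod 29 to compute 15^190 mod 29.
By Fermat: 15^{28} ≡ 1 mod 29. 190 ≡ 22 mod 28. So 15^{190} ≡ 15^{22} ≡ 6 mod 29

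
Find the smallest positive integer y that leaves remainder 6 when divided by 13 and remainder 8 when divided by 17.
M = 13 × 17 = 221. M₁ = 17, y₁ ≡ 10 mod 13. M₂ = 13, y₂ ≡ 4 mod 17. y = 6×17×10 + 8×13×4 ≡ 110 mod 221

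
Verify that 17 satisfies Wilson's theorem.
(16)! mod 17 = 16. Since this equals -1 (mod 17), Wilson confirms 17 is prime.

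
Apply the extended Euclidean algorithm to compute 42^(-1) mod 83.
Extended GCD: 42(2) + 83(-1) = 1. So 42^(-1) ≡ 2 mod 83. Verify: 42 × 2 = 84 ≡ 1 mod 83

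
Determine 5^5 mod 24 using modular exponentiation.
By repeated squaring (mod 24): 5^{1}≡5, 5^{2}≡1, 5^{4}≡1. Then 5^{5} = 5^{4+1} ≡ 1 × 5 ≡ 5 (mod 24)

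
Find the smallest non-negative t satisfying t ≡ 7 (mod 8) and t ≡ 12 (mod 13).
M = 8 × 13 = 104. M₁ = 13, y₁ ≡ 5 (mod 8). M₂ = 8, y₂ ≡ 5 (mod 13). t = 7×13×5 + 12×8×5 ≡ 103 (mod 104)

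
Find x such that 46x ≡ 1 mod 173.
Since 173 is prime, by Fermat 46^(-1) ≡ 46^{171} ≡ 79 mod 173. Verify: 46 × 79 = 3634 ≡ 1 mod 173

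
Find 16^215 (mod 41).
Using Fermat: 16^{40} ≡ 1 (mod 41). 215 ≡ 15 (mod 40). So 16^{215} ≡ 16^{15} ≡ 1 (mod 41)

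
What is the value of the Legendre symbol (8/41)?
(8/41) = 8^{20} mod 41 = 1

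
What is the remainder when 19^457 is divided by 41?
Using Fermat: 19^{40} ≡ 1 (mod 41). 457 ≡ 17 (mod 40). So 19^{457} ≡ 19^{17} ≡ 17 (mod 41)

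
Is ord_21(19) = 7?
Powers of 19 mod 21: 19^1≡19, 19^2≡4, 19^3≡13, 19^4≡16, 19^5≡10, 19^6≡1. Already 19^6≡1, so the order is 6 < 7. No, the actual order is 6.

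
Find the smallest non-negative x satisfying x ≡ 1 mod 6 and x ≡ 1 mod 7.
M = 6 × 7 = 42. M₁ = 7, y₁ ≡ 1 mod 6. M₂ = 6, y₂ ≡ 6 mod 7. x = 1×7×1 + 1×6×6 ≡ 1 mod 42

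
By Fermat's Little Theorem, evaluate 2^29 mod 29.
By Fermat: 2^{28} ≡ 1 mod 29. So 2^{29} = 2^{28} · 2^{1} ≡ 2^{1} ≡ 2 mod 29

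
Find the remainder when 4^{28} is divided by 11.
By Fermat: 4^{10} ≡ 1 (mod 11). 28 = 2×10 + 8. So 4^{28} ≡ 4^{8} ≡ 9 (mod 11)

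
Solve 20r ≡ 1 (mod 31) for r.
Since 31 is prime, by Fermat 20^(-1) ≡ 20^{29} ≡ 14 (mod 31). Verify: 20 × 14 = 280 ≡ 1 (mod 31)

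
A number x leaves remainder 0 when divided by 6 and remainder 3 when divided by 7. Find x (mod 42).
M = 6 × 7 = 42. M₁ = 7, y₁ ≡ 1 (mod 6). M₂ = 6, y₂ ≡ 6 (mod 7). x = 0×7×1 + 3×6×6 ≡ 24 (mod 42)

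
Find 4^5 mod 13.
By repeated squaring mod 13: 4^{1}≡4, 4^{2}≡3, 4^{4}≡9. Then 4^{5} = 4^{4+1} ≡ 9 × 4 ≡ 10 mod 13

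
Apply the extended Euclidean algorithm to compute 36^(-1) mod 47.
Extended GCD: 36(17) + 47(-13) = 1. So 36^(-1) ≡ 17 (mod 47). Verify: 36 × 17 = 612 ≡ 1 (mod 47)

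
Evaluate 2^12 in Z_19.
By repeated squaring (mod 19): 2^{1}≡2, 2^{2}≡4, 2^{4}≡16, 2^{8}≡9. Then 2^{12} = 2^{8+4} ≡ 9 × 16 ≡ 11 (mod 19)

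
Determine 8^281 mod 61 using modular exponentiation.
Using Fermat: 8^{60} ≡ 1 mod 61. 281 ≡ 41 mod 60. So 8^{281} ≡ 8^{41} ≡ 8 mod 61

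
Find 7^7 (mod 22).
By repeated squaring (mod 22): 7^{1}≡7, 7^{2}≡5, 7^{4}≡3. Then 7^{7} = 7^{4+2+1} ≡ 3 × 5 × 7 ≡ 17 (mod 22)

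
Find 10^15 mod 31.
By repeated squaring mod 31: 10^{1}≡10, 10^{2}≡7, 10^{4}≡18, 10^{8}≡14. Then 10^{15} = 10^{8+4+2+1} ≡ 14 × 18 × 7 × 10 ≡ 1 mod 31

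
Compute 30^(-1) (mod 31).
Since 31 is prime, by Fermat 30^(-1) ≡ 30^{29} ≡ 30 (mod 31). Verify: 30 × 30 = 900 ≡ 1 (mod 31)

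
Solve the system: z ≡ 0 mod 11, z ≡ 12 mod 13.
M = 11 × 13 = 143. M₁ = 13, y₁ ≡ 6 mod 11. M₂ = 11, y₂ ≡ 6 mod 13. z = 0×13×6 + 12×11×6 ≡ 77 mod 143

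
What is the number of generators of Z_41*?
A prime p has φ(p-1) primitive roots; here φ(40) = 16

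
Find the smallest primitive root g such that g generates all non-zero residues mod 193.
g = 5. Powers: [5, 25, 125, 46, 37, 185, 153, ...] generates all 192 non-zero residues.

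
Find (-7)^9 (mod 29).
By repeated squaring (mod 29): (-7)^{1}≡22, (-7)^{2}≡20, (-7)^{4}≡23, (-7)^{8}≡7. Then (-7)^{9} = (-7)^{8+1} ≡ 7 × 22 ≡ 9 (mod 29)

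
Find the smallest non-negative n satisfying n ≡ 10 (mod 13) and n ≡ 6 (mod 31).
M = 13 × 31 = 403. M₁ = 31, y₁ ≡ 8 (mod 13). M₂ = 13, y₂ ≡ 12 (mod 31). n = 10×31×8 + 6×13×12 ≡ 192 (mod 403)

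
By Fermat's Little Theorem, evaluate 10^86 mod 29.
By Fermat: 10^{28} ≡ 1 mod 29. 86 = 3×28 + 2. So 10^{86} ≡ 10^{2} ≡ 13 mod 29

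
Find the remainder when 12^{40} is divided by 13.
By Fermat: 12^{12} ≡ 1 (mod 13). 40 = 3×12 + 4. So 12^{40} ≡ 12^{4} ≡ 1 (mod 13)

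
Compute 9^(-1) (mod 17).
Since 17 is prime, by Fermat 9^(-1) ≡ 9^{15} ≡ 2 (mod 17). Verify: 9 × 2 = 18 ≡ 1 (mod 17)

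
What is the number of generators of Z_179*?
There are φ(179-1) = φ(178) = 88 primitive roots modulo 179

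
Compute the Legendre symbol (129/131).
(129/131) = 129^{65} mod 131 = 1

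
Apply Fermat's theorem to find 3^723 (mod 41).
By Fermat: 3^{40} ≡ 1 (mod 41). 723 ≡ 3 (mod 40). So 3^{723} ≡ 3^{3} ≡ 27 (mod 41)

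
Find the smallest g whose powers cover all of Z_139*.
g = 2. Powers: [2, 4, 8, 16, 32, 64, 128, 117, ...] generates all 138 non-zero residues.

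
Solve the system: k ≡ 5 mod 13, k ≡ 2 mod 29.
M = 13 × 29 = 377. M₁ = 29, y₁ ≡ 9 mod 13. M₂ = 13, y₂ ≡ 9 mod 29. k = 5×29×9 + 2×13×9 ≡ 31 mod 377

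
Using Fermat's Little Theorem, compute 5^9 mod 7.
By Fermat: 5^{6} ≡ 1 (mod 7). So 5^{9} = 5^{6} · 5^{3} ≡ 5^{3} ≡ 6 (mod 7)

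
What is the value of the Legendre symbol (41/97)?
(41/97) = 41^{48} mod 97 = -1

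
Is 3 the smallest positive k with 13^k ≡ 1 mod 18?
Powers of 13 mod 18: 13^1≡13, 13^2≡7, 13^3≡1. First k with 13^k≡1 is k=3. Yes, ord_18(13) = 3.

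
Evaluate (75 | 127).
(75/127) = 75^{63} mod 127 = -1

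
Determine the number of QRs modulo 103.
For prime 103, there are (p-1)/2 = (103-1)/2 = 51 quadratic residues (excluding 0).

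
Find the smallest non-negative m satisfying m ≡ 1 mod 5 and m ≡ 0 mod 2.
M = 5 × 2 = 10. M₁ = 2, y₁ ≡ 3 mod 5. M₂ = 5, y₂ ≡ 1 mod 2. m = 1×2×3 + 0×5×1 ≡ 6 mod 10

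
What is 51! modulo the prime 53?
(52)! = (51)! × (52) ≡ -1 mod 53. So (51)! ≡ -1 × (52)^(-1) ≡ (-1)×(-1) = 1 mod 53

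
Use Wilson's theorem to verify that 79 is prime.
(78)! mod 79 = 78. Since this equals -1 mod 79, Wilson confirms 79 is prime.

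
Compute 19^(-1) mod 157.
Since 157 is prime, by Fermat 19^(-1) ≡ 19^{155} ≡ 124 mod 157. Verify: 19 × 124 = 2356 ≡ 1 mod 157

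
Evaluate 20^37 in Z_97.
By repeated squaring mod 97: 20^{1}≡20, 20^{2}≡12, 20^{4}≡47, 20^{8}≡75, 20^{16}≡96, 20^{32}≡1. Then 20^{37} = 20^{32+4+1} ≡ 1 × 47 × 20 ≡ 67 mod 97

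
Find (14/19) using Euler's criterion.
(14/19) = 14^{9} mod 19 = -1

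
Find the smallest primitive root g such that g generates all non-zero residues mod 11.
g = 2. Powers: [2, 4, 8, 5, 10, 9, 7, 3, 6, ...] generates all 10 non-zero residues.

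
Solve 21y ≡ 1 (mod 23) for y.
Since 23 is prime, by Fermat 21^(-1) ≡ 21^{21} ≡ 11 (mod 23). Verify: 21 × 11 = 231 ≡ 1 (mod 23)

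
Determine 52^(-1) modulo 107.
Since 107 is prime, by Fermat 52^(-1) ≡ 52^{105} ≡ 35 (mod 107). Verify: 52 × 35 = 1820 ≡ 1 (mod 107)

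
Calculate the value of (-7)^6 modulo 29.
By repeated squaring (mod 29): (-7)^{1}≡22, (-7)^{2}≡20, (-7)^{4}≡23. Then (-7)^{6} = (-7)^{4+2} ≡ 23 × 20 ≡ 25 (mod 29)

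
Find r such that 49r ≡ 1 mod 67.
Since 67 is prime, by Fermat 49^(-1) ≡ 49^{65} ≡ 26 mod 67. Verify: 49 × 26 = 1274 ≡ 1 mod 67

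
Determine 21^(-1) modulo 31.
Since 31 is prime, by Fermat 21^(-1) ≡ 21^{29} ≡ 3 mod 31. Verify: 21 × 3 = 63 ≡ 1 mod 31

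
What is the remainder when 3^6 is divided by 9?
By repeated squaring mod 9: 3^{1}≡3, 3^{2}≡0, 3^{4}≡0. Then 3^{6} = 3^{4+2} ≡ 0 × 0 ≡ 0 mod 9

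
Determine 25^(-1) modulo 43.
Since 43 is prime, by Fermat 25^(-1) ≡ 25^{41} ≡ 31 (mod 43). Verify: 25 × 31 = 775 ≡ 1 (mod 43)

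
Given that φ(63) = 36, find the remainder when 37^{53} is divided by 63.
By Euler: 37^{36} ≡ 1 mod 63 since gcd(37, 63) = 1. 53 = 1×36 + 17. So 37^{53} ≡ 37^{17} ≡ 46 mod 63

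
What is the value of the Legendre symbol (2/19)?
(2/19) = 2^{9} mod 19 = -1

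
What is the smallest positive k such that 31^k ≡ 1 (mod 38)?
Powers of 31 mod 38: 31^1≡31, 31^2≡11, 31^3≡37, 31^4≡7, 31^5≡27, 31^6≡1. ord_38(31) = 6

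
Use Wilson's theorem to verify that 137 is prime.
(136)! mod 137 = 136. Since this equals -1 (mod 137), Wilson confirms 137 is prime.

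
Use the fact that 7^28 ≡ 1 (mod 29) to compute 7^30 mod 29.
By Fermat: 7^{28} ≡ 1 (mod 29). So 7^{30} = 7^{28} · 7^{2} ≡ 7^{2} ≡ 20 (mod 29)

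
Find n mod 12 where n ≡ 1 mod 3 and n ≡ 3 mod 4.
M = 3 × 4 = 12. M₁ = 4, y₁ ≡ 1 mod 3. M₂ = 3, y₂ ≡ 3 mod 4. n = 1×4×1 + 3×3×3 ≡ 7 mod 12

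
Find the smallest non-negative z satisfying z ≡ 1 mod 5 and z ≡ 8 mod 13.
M = 5 × 13 = 65. M₁ = 13, y₁ ≡ 2 mod 5. M₂ = 5, y₂ ≡ 8 mod 13. z = 1×13×2 + 8×5×8 ≡ 21 mod 65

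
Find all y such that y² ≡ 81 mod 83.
The square roots of 81 mod 83 are 9 and 74. Verify: 9² = 81 ≡ 81 mod 83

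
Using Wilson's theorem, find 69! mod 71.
(70)! = (69)! × (70) ≡ -1 mod 71. So (69)! ≡ -1 × (70)^(-1) ≡ (-1)×(-1) = 1 mod 71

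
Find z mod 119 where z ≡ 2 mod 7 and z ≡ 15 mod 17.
M = 7 × 17 = 119. M₁ = 17, y₁ ≡ 5 mod 7. M₂ = 7, y₂ ≡ 5 mod 17. z = 2×17×5 + 15×7×5 ≡ 100 mod 119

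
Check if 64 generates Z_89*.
64^{11} ≡ 1 (mod 89) and 11 < 88, so ord_89(64) = 11 ≠ 88 and 64 is not a primitive root.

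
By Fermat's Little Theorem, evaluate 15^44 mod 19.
By Fermat: 15^{18} ≡ 1 mod 19. 44 = 2×18 + 8. So 15^{44} ≡ 15^{8} ≡ 5 mod 19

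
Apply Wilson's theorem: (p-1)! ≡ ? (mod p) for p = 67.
By Wilson's theorem, (66)! ≡ -1 ≡ 66 mod 67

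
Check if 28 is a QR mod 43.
By Euler's criterion: 28^{21} ≡ 42 mod 43. Since this equals -1 (≡ 42), 28 is not a QR.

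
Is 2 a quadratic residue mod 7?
By Euler's criterion: 2^{3} ≡ 1 (mod 7). Since this equals 1, 2 is a QR.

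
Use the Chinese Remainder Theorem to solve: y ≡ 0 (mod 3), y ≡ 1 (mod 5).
M = 3 × 5 = 15. M₁ = 5, y₁ ≡ 2 (mod 3). M₂ = 3, y₂ ≡ 2 (mod 5). y = 0×5×2 + 1×3×2 ≡ 6 (mod 15)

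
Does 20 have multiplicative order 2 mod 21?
Powers of 20 mod 21: 20^1≡20, 20^2≡1. First k with 20^k≡1 is k=2. Yes, ord_21(20) = 2.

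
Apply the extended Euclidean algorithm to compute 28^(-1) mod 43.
Extended GCD: 28(20) + 43(-13) = 1. So 28^(-1) ≡ 20 (mod 43). Verify: 28 × 20 = 560 ≡ 1 (mod 43)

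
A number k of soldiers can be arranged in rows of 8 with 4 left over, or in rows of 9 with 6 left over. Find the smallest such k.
M = 8 × 9 = 72. M₁ = 9, y₁ ≡ 1 mod 8. M₂ = 8, y₂ ≡ 8 mod 9. k = 4×9×1 + 6×8×8 ≡ 60 mod 72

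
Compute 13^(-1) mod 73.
Since 73 is prime, by Fermat 13^(-1) ≡ 13^{71} ≡ 45 mod 73. Verify: 13 × 45 = 585 ≡ 1 mod 73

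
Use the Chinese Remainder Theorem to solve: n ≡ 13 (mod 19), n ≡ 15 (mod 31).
M = 19 × 31 = 589. M₁ = 31, y₁ ≡ 8 (mod 19). M₂ = 19, y₂ ≡ 18 (mod 31). n = 13×31×8 + 15×19×18 ≡ 108 (mod 589)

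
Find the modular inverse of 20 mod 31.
Since 31 is prime, by Fermat 20^(-1) ≡ 20^{29} ≡ 14 (mod 31). Verify: 20 × 14 = 280 ≡ 1 (mod 31)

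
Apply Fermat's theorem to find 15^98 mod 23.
By Fermat: 15^{22} ≡ 1 mod 23. 98 = 4×22 + 10. So 15^{98} ≡ 15^{10} ≡ 3 mod 23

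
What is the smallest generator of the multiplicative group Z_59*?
g = 2. For each prime q|58: 2^{29}≡58, 2^{2}≡4, none ≡ 1, so ord_59(2) = 58 and 2 is a primitive root.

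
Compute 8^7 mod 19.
By repeated squaring (mod 19): 8^{1}≡8, 8^{2}≡7, 8^{4}≡11. Then 8^{7} = 8^{4+2+1} ≡ 11 × 7 × 8 ≡ 8 (mod 19)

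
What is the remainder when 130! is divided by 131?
By Wilson's theorem, (130)! ≡ -1 ≡ 130 (mod 131)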